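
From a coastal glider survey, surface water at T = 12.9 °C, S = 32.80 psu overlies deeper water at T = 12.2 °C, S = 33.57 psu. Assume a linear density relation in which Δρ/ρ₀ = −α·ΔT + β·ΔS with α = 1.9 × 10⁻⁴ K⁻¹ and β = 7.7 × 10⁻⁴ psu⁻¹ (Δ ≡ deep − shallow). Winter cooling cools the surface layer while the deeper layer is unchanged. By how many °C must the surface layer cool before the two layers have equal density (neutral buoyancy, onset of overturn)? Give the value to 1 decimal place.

3.8 °C

Neutral buoyancy requires Δρ = 0, i.e. −α(T_deep − T_surf′) + β(S_deep − S_surf) = 0.
T_surf′ = T_deep − (β/α)·ΔS = 12.2 − (7.7 × 10⁻⁴/1.9 × 10⁻⁴)·(+0.77) = 9.079 °C.
Cooling required: 12.9 − (9.079) = 3.821 °C.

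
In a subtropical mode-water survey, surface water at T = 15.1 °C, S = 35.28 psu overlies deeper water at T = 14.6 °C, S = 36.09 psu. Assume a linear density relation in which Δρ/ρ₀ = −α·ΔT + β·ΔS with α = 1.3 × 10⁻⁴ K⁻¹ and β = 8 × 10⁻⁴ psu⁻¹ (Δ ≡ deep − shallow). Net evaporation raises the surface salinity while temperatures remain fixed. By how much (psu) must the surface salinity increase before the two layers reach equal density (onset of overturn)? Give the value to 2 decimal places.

0.89 psu

Neutral buoyancy requires −α(T_deep − T_surf) + β(S_deep − S_surf′) = 0.
S_surf′ = S_deep − (α/β)·ΔT = 36.09 − (1.3 × 10⁻⁴/8 × 10⁻⁴)·(-0.5) = 36.1713 psu.
Increase required: 36.1713 − 35.28 = 0.8913 psu.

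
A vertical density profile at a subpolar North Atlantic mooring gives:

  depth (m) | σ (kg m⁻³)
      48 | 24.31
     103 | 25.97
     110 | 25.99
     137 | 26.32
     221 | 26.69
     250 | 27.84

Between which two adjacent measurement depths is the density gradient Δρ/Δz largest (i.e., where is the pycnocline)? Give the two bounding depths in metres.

Compute the density gradient over each adjacent pair:
  48–103 m: Δρ/Δz = 1.66/55 = 0.030 kg m⁻⁴
  103–110 m: Δρ/Δz = 0.02/7 = 2.9 × 10⁻³ kg m⁻⁴
  110–137 m: Δρ/Δz = 0.33/27 = 0.012 kg m⁻⁴
  137–221 m: Δρ/Δz = 0.37/84 = 4.4 × 10⁻³ kg m⁻⁴
  221–250 m: Δρ/Δz = 1.15/29 = 0.040 kg m⁻⁴
The largest gradient is in the 221–250 m interval — the pycnocline.

221–250 m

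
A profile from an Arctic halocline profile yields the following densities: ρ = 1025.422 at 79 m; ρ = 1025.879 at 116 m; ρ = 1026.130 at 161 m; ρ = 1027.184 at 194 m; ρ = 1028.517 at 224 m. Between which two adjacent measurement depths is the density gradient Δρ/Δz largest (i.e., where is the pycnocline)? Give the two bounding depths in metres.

194–224 m

Compute the density gradient over each adjacent pair:
  79–116 m: Δρ/Δz = 0.457/37 = 0.012 kg m⁻⁴
  116–161 m: Δρ/Δz = 0.251/45 = 5.6 × 10⁻³ kg m⁻⁴
  161–194 m: Δρ/Δz = 1.054/33 = 0.032 kg m⁻⁴
  194–224 m: Δρ/Δz = 1.333/30 = 0.044 kg m⁻⁴
The largest gradient is in the 194–224 m interval — the pycnocline.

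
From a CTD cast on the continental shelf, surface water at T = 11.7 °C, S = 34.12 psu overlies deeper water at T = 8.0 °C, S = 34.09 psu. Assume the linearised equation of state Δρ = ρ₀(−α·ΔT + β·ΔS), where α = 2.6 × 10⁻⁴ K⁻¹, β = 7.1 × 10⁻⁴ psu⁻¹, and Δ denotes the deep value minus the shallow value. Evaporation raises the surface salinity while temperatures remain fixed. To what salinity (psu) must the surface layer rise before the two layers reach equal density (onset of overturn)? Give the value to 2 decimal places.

Neutral buoyancy requires −α(T_deep − T_surf) + β(S_deep − S_surf′) = 0.
S_surf′ = S_deep − (α/β)·ΔT = 34.09 − (2.6 × 10⁻⁴/7.1 × 10⁻⁴)·(-3.7) = 35.4449 psu.
Increase required: 35.4449 − 34.12 = 1.3249 psu.

35.44 psu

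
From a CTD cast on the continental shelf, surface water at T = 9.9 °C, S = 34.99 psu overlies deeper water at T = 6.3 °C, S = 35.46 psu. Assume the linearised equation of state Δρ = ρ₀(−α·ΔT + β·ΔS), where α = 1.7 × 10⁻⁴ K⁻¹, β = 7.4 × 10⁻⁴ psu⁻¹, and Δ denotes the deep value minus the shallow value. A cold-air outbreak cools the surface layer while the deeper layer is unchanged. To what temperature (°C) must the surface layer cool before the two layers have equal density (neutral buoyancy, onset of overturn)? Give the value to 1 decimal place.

Neutral buoyancy requires Δρ = 0, i.e. −α(T_deep − T_surf′) + β(S_deep − S_surf) = 0.
T_surf′ = T_deep − (β/α)·ΔS = 6.3 − (7.4 × 10⁻⁴/1.7 × 10⁻⁴)·(+0.47) = 4.254 °C.
Cooling required: 9.9 − (4.254) = 5.646 °C.

4.3 °C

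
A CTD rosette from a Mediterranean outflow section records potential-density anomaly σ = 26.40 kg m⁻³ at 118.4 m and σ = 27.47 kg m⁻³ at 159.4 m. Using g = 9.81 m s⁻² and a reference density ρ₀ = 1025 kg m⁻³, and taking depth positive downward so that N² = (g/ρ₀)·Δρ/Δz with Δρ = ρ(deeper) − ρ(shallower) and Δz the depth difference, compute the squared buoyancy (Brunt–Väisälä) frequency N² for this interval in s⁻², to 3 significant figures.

Δρ = 1027.47 − 1026.40 = 1.07 kg m⁻³ over Δz = 159.4 − 118.4 = 41 m.
N² = (9.81/1025) × (1.07/41) = 2.4977 × 10⁻⁴ s⁻² ≈ 2.50 × 10⁻⁴ s⁻².

2.50 × 10⁻⁴ s⁻²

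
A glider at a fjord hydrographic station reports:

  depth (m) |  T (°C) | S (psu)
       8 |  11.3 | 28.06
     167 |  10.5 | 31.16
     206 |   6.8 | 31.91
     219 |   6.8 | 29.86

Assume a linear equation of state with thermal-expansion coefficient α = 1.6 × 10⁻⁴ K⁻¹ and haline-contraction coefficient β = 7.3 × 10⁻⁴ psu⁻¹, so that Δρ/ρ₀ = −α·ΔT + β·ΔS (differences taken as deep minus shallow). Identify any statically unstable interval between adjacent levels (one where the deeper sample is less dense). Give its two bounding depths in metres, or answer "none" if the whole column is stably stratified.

206–219 m

Evaluate Δρ/ρ₀ = −αΔT + βΔS across each adjacent pair:
  8–167 m: −αΔT+βΔS = −(1.6 × 10⁻⁴)(-0.8)+(7.3 × 10⁻⁴)(+3.10) = 2.4 × 10⁻³ → stable
  167–206 m: −αΔT+βΔS = −(1.6 × 10⁻⁴)(-3.7)+(7.3 × 10⁻⁴)(+0.75) = 1.1 × 10⁻³ → stable
  206–219 m: −αΔT+βΔS = −(1.6 × 10⁻⁴)(+0.0)+(7.3 × 10⁻⁴)(-2.05) = -1.5 × 10⁻³ → UNSTABLE
The 206–219 m interval has Δρ < 0: lighter water underlies denser water.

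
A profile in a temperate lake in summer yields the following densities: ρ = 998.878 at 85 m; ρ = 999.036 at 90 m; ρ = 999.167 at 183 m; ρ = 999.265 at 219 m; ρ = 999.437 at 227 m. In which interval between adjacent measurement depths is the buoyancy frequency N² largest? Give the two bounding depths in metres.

Compute the density gradient over each adjacent pair:
  85–90 m: Δρ/Δz = 0.158/5 = 0.032 kg m⁻⁴
  90–183 m: Δρ/Δz = 0.131/93 = 1.4 × 10⁻³ kg m⁻⁴
  183–219 m: Δρ/Δz = 0.098/36 = 2.7 × 10⁻³ kg m⁻⁴
  219–227 m: Δρ/Δz = 0.172/8 = 0.021 kg m⁻⁴
The largest gradient is in the 85–90 m interval — the pycnocline.

85–90 m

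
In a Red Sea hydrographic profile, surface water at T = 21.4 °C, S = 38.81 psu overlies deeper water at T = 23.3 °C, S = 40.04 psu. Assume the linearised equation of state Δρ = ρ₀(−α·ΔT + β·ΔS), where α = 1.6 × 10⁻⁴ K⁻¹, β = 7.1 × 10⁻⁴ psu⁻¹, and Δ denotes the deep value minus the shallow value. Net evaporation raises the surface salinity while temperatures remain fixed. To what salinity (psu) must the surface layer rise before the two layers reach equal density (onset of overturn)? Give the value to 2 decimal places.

Neutral buoyancy requires −α(T_deep − T_surf) + β(S_deep − S_surf′) = 0.
S_surf′ = S_deep − (α/β)·ΔT = 40.04 − (1.6 × 10⁻⁴/7.1 × 10⁻⁴)·(+1.9) = 39.6118 psu.
Increase required: 39.6118 − 38.81 = 0.8018 psu.

39.61 psu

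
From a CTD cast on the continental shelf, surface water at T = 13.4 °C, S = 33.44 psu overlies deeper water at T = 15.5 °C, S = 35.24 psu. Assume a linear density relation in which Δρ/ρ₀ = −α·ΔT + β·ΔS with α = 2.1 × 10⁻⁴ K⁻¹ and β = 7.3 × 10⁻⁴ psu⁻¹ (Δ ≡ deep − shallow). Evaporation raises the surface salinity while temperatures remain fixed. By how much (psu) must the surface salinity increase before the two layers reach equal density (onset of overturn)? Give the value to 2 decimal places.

Neutral buoyancy requires −α(T_deep − T_surf) + β(S_deep − S_surf′) = 0.
S_surf′ = S_deep − (α/β)·ΔT = 35.24 − (2.1 × 10⁻⁴/7.3 × 10⁻⁴)·(+2.1) = 34.6359 psu.
Increase required: 34.6359 − 33.44 = 1.1959 psu.

1.20 psu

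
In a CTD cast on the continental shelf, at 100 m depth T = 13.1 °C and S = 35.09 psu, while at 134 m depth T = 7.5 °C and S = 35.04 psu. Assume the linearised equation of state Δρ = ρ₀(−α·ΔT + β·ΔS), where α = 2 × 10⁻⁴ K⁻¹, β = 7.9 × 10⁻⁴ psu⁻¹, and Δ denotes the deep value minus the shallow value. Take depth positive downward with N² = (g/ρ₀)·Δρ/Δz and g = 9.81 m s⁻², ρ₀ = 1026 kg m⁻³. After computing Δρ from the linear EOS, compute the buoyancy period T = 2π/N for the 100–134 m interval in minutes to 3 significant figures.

ΔT = -5.6 K, ΔS = -0.05 psu (deep − shallow).
Δρ/ρ₀ = −αΔT + βΔS = 1.12 × 10⁻³ − 3.95 × 10⁻⁵ = 1.0805 × 10⁻³, so Δρ ≈ 1.109 kg m⁻³.
N² = (g/ρ₀)·Δρ/Δz = g·(Δρ/ρ₀)/Δz = 9.81 × 1.0805 × 10⁻³ / 34 = 3.1176 × 10⁻⁴ s⁻².
N = √(3.1176 × 10⁻⁴) = 0.017657 rad s⁻¹ → T = 2π/N = 355.85 s = 5.9308 min ≈ 5.93 min.

5.93 min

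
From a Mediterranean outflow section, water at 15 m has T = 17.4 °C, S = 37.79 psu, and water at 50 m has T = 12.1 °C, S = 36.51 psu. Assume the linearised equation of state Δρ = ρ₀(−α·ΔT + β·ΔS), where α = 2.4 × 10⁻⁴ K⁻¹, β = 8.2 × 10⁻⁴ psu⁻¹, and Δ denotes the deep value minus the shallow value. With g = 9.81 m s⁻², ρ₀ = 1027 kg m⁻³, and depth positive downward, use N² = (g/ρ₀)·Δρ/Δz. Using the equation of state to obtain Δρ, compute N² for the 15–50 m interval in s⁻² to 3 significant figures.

6.23 × 10⁻⁵ s⁻²

ΔT = -5.3 K, ΔS = -1.28 psu (deep − shallow).
Δρ/ρ₀ = −αΔT + βΔS = 1.272 × 10⁻³ − 1.0496 × 10⁻³ = 2.224 × 10⁻⁴, so Δρ ≈ 0.2284 kg m⁻³.
N² = (g/ρ₀)·Δρ/Δz = g·(Δρ/ρ₀)/Δz = 9.81 × 2.224 × 10⁻⁴ / 35 = 6.2336 × 10⁻⁵ s⁻² ≈ 6.23 × 10⁻⁵ s⁻².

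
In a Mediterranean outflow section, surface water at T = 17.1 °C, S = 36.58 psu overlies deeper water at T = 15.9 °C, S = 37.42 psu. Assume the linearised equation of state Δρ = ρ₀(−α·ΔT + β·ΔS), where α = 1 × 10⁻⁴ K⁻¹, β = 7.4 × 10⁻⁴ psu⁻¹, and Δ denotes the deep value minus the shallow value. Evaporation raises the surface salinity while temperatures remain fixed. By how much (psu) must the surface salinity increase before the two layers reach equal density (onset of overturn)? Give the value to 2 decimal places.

Neutral buoyancy requires −α(T_deep − T_surf) + β(S_deep − S_surf′) = 0.
S_surf′ = S_deep − (α/β)·ΔT = 37.42 − (1 × 10⁻⁴/7.4 × 10⁻⁴)·(-1.2) = 37.5822 psu.
Increase required: 37.5822 − 36.58 = 1.0022 psu.

1.00 psu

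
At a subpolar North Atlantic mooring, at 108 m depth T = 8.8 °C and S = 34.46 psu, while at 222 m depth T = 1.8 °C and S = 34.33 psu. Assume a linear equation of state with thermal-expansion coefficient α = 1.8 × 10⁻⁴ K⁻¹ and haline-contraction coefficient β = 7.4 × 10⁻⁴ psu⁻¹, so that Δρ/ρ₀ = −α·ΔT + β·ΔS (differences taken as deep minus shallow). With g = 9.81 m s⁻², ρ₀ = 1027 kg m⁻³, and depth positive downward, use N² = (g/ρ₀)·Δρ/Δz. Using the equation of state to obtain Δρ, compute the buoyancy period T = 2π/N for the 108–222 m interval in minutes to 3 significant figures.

ΔT = -7.0 K, ΔS = -0.13 psu (deep − shallow).
Δρ/ρ₀ = −αΔT + βΔS = 1.26 × 10⁻³ − 9.62 × 10⁻⁵ = 1.1638 × 10⁻³, so Δρ ≈ 1.195 kg m⁻³.
N² = (g/ρ₀)·Δρ/Δz = g·(Δρ/ρ₀)/Δz = 9.81 × 1.1638 × 10⁻³ / 114 = 1.0015 × 10⁻⁴ s⁻².
N = √(1.0015 × 10⁻⁴) = 0.010007 rad s⁻¹ → T = 2π/N = 627.88 s = 10.465 min ≈ 10.5 min.

10.5 min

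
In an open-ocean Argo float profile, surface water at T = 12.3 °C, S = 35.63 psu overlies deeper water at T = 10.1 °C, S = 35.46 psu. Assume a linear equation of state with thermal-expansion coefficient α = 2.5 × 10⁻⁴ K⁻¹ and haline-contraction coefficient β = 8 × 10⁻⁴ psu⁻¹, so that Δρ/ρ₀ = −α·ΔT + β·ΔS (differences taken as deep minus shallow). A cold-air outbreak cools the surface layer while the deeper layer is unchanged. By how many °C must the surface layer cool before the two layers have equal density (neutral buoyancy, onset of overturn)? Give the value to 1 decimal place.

Neutral buoyancy requires Δρ = 0, i.e. −α(T_deep − T_surf′) + β(S_deep − S_surf) = 0.
T_surf′ = T_deep − (β/α)·ΔS = 10.1 − (8 × 10⁻⁴/2.5 × 10⁻⁴)·(-0.17) = 10.644 °C.
Cooling required: 12.3 − (10.644) = 1.656 °C.

1.7 °C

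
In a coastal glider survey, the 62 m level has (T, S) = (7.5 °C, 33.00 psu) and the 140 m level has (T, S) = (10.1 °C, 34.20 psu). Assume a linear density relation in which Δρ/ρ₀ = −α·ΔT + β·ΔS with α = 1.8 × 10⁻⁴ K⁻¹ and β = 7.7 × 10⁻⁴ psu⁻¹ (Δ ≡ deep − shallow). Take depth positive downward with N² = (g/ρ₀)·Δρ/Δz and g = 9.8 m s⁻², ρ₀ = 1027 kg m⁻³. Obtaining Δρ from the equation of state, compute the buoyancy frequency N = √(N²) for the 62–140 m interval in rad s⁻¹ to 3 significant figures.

ΔT = +2.6 K, ΔS = +1.20 psu (deep − shallow).
Δρ/ρ₀ = −αΔT + βΔS = -4.68 × 10⁻⁴ + 9.24 × 10⁻⁴ = 4.56 × 10⁻⁴, so Δρ ≈ 0.4683 kg m⁻³.
N² = (g/ρ₀)·Δρ/Δz = g·(Δρ/ρ₀)/Δz = 9.8 × 4.56 × 10⁻⁴ / 78 = 5.7292 × 10⁻⁵ s⁻².
N = √(5.7292 × 10⁻⁵) = 7.5691 × 10⁻³ rad s⁻¹ ≈ 7.57 × 10⁻³ rad s⁻¹.

7.57 × 10⁻³ rad s⁻¹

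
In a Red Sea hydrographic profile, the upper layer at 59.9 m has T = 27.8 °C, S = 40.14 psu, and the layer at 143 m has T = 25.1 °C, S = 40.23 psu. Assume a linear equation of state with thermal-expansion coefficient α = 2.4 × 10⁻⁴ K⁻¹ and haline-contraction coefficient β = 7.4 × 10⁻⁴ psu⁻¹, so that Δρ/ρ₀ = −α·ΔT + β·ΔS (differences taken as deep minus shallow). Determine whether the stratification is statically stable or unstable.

stable

ΔT = 25.1 − 27.8 = -2.7 K and ΔS = 40.23 − 40.14 = +0.09 psu (deep − shallow).
−αΔT = 6.48 × 10⁻⁴; βΔS = 6.66 × 10⁻⁵; sum Δρ/ρ₀ = 7.146 × 10⁻⁴.
Δρ/ρ₀ > 0, so Δρ > 0: deeper water is denser → statically stable.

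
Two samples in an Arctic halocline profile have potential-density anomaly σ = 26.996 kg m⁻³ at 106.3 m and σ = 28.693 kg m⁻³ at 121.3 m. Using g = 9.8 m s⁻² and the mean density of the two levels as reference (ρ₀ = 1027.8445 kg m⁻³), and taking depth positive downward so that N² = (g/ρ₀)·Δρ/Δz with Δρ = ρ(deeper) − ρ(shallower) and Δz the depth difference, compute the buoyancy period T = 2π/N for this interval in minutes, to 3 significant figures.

Δρ = 1028.693 − 1026.996 = 1.697 kg m⁻³ over Δz = 121.3 − 106.3 = 15 m.
N² = (9.8/1027.8445) × (1.697/15) = 1.0787 × 10⁻³ s⁻².
N = √(1.0787 × 10⁻³) = 0.032844 rad s⁻¹, so T = 2π/N = 191.30 s = 3.1883 min ≈ 3.19 min.

3.19 min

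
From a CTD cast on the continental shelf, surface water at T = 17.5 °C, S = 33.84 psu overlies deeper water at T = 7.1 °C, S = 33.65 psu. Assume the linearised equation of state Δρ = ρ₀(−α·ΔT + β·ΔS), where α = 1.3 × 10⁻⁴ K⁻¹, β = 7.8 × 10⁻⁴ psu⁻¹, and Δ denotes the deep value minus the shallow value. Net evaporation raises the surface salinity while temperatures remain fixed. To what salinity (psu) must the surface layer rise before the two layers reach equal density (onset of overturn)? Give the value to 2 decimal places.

Neutral buoyancy requires −α(T_deep − T_surf) + β(S_deep − S_surf′) = 0.
S_surf′ = S_deep − (α/β)·ΔT = 33.65 − (1.3 × 10⁻⁴/7.8 × 10⁻⁴)·(-10.4) = 35.3833 psu.
Increase required: 35.3833 − 33.84 = 1.5433 psu.

35.38 psu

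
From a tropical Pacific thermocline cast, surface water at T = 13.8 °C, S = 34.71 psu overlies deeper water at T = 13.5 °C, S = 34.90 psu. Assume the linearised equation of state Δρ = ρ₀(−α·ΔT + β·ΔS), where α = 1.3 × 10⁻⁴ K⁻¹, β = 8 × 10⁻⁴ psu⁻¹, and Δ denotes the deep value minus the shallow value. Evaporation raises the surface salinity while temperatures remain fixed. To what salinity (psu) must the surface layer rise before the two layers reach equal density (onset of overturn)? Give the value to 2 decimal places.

Neutral buoyancy requires −α(T_deep − T_surf) + β(S_deep − S_surf′) = 0.
S_surf′ = S_deep − (α/β)·ΔT = 34.90 − (1.3 × 10⁻⁴/8 × 10⁻⁴)·(-0.3) = 34.9487 psu.
Increase required: 34.9487 − 34.71 = 0.2387 psu.

34.95 psu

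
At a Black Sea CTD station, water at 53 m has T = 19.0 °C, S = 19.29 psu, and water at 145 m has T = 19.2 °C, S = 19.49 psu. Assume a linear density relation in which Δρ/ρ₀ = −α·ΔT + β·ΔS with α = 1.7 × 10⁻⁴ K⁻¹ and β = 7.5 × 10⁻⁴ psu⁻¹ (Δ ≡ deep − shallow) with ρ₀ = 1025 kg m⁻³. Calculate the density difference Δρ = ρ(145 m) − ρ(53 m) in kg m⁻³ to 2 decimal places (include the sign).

+0.12 kg m⁻³

ΔT = +0.2 K, ΔS = +0.20 psu (deep − shallow).
Δρ/ρ₀ = −(1.7 × 10⁻⁴)(+0.2) + (7.5 × 10⁻⁴)(+0.20) = 1.16 × 10⁻⁴.
Δρ = 1025 × (1.16 × 10⁻⁴) = +0.12 kg m⁻³.
Positive Δρ: denser below, stable.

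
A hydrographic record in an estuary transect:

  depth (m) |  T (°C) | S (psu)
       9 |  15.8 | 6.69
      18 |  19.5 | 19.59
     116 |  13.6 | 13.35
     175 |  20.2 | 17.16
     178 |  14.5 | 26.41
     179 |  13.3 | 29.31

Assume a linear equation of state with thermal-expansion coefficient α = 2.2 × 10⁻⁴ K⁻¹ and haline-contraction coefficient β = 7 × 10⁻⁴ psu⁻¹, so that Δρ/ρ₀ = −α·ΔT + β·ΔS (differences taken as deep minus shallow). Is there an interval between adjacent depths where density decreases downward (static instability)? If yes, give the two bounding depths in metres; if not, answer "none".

18–116 m

Evaluate Δρ/ρ₀ = −αΔT + βΔS across each adjacent pair:
  9–18 m: −αΔT+βΔS = −(2.2 × 10⁻⁴)(+3.7)+(7 × 10⁻⁴)(+12.90) = 8.2 × 10⁻³ → stable
  18–116 m: −αΔT+βΔS = −(2.2 × 10⁻⁴)(-5.9)+(7 × 10⁻⁴)(-6.24) = -3.1 × 10⁻³ → UNSTABLE
  116–175 m: −αΔT+βΔS = −(2.2 × 10⁻⁴)(+6.6)+(7 × 10⁻⁴)(+3.81) = 1.2 × 10⁻³ → stable
  175–178 m: −αΔT+βΔS = −(2.2 × 10⁻⁴)(-5.7)+(7 × 10⁻⁴)(+9.25) = 7.7 × 10⁻³ → stable
  178–179 m: −αΔT+βΔS = −(2.2 × 10⁻⁴)(-1.2)+(7 × 10⁻⁴)(+2.90) = 2.3 × 10⁻³ → stable
The 18–116 m interval has Δρ < 0: lighter water underlies denser water.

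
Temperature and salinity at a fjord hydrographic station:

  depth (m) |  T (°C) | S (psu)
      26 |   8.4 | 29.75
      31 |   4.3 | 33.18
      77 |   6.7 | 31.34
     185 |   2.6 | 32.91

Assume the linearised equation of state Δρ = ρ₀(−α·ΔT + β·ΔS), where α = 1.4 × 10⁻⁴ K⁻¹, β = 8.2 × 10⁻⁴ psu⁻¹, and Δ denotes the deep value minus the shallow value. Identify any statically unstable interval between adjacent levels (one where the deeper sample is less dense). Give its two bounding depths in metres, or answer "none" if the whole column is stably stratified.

Evaluate Δρ/ρ₀ = −αΔT + βΔS across each adjacent pair:
  26–31 m: −αΔT+βΔS = −(1.4 × 10⁻⁴)(-4.1)+(8.2 × 10⁻⁴)(+3.43) = 3.4 × 10⁻³ → stable
  31–77 m: −αΔT+βΔS = −(1.4 × 10⁻⁴)(+2.4)+(8.2 × 10⁻⁴)(-1.84) = -1.8 × 10⁻³ → UNSTABLE
  77–185 m: −αΔT+βΔS = −(1.4 × 10⁻⁴)(-4.1)+(8.2 × 10⁻⁴)(+1.57) = 1.9 × 10⁻³ → stable
The 31–77 m interval has Δρ < 0: lighter water underlies denser water.

31–77 m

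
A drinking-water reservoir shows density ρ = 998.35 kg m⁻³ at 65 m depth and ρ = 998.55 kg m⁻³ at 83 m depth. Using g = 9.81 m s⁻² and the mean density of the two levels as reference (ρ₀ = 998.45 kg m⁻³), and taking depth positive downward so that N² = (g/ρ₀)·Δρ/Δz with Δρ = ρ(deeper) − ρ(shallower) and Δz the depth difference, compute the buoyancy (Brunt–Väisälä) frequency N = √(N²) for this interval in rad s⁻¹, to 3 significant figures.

0.0104 rad s⁻¹

Δρ = 998.55 − 998.35 = 0.20 kg m⁻³ over Δz = 83 − 65 = 18 m.
N² = (9.81/998.45) × (0.20/18) = 1.0917 × 10⁻⁴ s⁻².
N = √(1.0917 × 10⁻⁴) = 0.010448 rad s⁻¹ ≈ 0.0104 rad s⁻¹.
Since Δρ > 0 the layer is stably stratified.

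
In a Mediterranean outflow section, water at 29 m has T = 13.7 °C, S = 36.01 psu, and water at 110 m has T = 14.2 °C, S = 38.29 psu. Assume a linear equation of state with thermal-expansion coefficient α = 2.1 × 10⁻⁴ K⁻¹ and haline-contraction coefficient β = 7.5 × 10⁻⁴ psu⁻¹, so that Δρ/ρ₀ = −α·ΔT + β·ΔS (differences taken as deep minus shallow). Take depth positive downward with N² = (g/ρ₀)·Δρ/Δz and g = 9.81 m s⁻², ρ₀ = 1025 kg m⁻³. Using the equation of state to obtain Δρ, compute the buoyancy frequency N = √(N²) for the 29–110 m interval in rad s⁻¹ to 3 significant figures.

ΔT = +0.5 K, ΔS = +2.28 psu (deep − shallow).
Δρ/ρ₀ = −αΔT + βΔS = -1.05 × 10⁻⁴ + 1.71 × 10⁻³ = 1.605 × 10⁻³, so Δρ ≈ 1.645 kg m⁻³.
N² = (g/ρ₀)·Δρ/Δz = g·(Δρ/ρ₀)/Δz = 9.81 × 1.605 × 10⁻³ / 81 = 1.9438 × 10⁻⁴ s⁻².
N = √(1.9438 × 10⁻⁴) = 0.013942 rad s⁻¹ ≈ 0.0139 rad s⁻¹.

0.0139 rad s⁻¹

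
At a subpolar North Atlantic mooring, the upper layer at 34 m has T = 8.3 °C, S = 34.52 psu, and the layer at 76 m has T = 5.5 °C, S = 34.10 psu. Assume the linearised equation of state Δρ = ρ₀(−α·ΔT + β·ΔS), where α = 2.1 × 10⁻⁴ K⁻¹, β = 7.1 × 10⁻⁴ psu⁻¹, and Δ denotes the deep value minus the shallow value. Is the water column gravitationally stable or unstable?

stable

ΔT = 5.5 − 8.3 = -2.8 K and ΔS = 34.10 − 34.52 = -0.42 psu (deep − shallow).
−αΔT = 5.88 × 10⁻⁴; βΔS = -2.982 × 10⁻⁴; sum Δρ/ρ₀ = 2.898 × 10⁻⁴.
Δρ/ρ₀ > 0, so Δρ > 0: deeper water is denser → statically stable.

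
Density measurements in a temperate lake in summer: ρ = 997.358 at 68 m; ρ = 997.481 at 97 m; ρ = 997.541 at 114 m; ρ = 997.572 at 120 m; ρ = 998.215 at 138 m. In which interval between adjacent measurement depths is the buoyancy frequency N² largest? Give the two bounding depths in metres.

120–138 m

Compute the density gradient over each adjacent pair:
  68–97 m: Δρ/Δz = 0.123/29 = 4.2 × 10⁻³ kg m⁻⁴
  97–114 m: Δρ/Δz = 0.060/17 = 3.5 × 10⁻³ kg m⁻⁴
  114–120 m: Δρ/Δz = 0.031/6 = 5.2 × 10⁻³ kg m⁻⁴
  120–138 m: Δρ/Δz = 0.643/18 = 0.036 kg m⁻⁴
The largest gradient is in the 120–138 m interval — the pycnocline.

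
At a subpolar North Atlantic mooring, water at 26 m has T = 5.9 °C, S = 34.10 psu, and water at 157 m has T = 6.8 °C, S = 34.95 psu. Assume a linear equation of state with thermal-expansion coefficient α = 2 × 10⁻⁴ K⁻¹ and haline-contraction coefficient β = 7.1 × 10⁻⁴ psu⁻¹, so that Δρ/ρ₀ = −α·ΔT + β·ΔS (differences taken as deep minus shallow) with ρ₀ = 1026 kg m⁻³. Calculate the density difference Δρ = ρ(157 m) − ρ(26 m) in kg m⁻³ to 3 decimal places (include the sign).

+0.435 kg m⁻³

ΔT = +0.9 K, ΔS = +0.85 psu (deep − shallow).
Δρ/ρ₀ = −(2 × 10⁻⁴)(+0.9) + (7.1 × 10⁻⁴)(+0.85) = 4.235 × 10⁻⁴.
Δρ = 1026 × (4.235 × 10⁻⁴) = +0.435 kg m⁻³.
Positive Δρ: denser below, stable.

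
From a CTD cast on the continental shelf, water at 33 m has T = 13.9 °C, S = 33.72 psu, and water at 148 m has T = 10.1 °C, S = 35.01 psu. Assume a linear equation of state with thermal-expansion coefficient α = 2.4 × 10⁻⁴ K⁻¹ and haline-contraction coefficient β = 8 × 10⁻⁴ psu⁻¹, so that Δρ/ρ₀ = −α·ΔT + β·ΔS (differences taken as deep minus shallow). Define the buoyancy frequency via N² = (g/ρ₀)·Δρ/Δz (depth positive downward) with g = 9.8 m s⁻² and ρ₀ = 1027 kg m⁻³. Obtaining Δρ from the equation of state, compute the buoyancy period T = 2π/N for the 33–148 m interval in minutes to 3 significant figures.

8.14 min

ΔT = -3.8 K, ΔS = +1.29 psu (deep − shallow).
Δρ/ρ₀ = −αΔT + βΔS = 9.12 × 10⁻⁴ + 1.032 × 10⁻³ = 1.944 × 10⁻³, so Δρ ≈ 1.996 kg m⁻³.
N² = (g/ρ₀)·Δρ/Δz = g·(Δρ/ρ₀)/Δz = 9.8 × 1.944 × 10⁻³ / 115 = 1.6566 × 10⁻⁴ s⁻².
N = √(1.6566 × 10⁻⁴) = 0.012871 rad s⁻¹ → T = 2π/N = 488.17 s = 8.1362 min ≈ 8.14 min.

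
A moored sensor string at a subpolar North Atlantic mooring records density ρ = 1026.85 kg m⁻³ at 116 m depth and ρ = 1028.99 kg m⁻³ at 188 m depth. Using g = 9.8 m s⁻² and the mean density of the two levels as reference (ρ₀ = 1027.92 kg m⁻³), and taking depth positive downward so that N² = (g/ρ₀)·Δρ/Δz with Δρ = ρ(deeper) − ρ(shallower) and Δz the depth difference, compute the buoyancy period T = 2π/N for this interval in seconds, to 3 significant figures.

373 s

Δρ = 1028.99 − 1026.85 = 2.14 kg m⁻³ over Δz = 188 − 116 = 72 m.
N² = (9.8/1027.92) × (2.14/72) = 2.8337 × 10⁻⁴ s⁻².
N = √(2.8337 × 10⁻⁴) = 0.016834 rad s⁻¹, so T = 2π/N = 373.24 s ≈ 373 s.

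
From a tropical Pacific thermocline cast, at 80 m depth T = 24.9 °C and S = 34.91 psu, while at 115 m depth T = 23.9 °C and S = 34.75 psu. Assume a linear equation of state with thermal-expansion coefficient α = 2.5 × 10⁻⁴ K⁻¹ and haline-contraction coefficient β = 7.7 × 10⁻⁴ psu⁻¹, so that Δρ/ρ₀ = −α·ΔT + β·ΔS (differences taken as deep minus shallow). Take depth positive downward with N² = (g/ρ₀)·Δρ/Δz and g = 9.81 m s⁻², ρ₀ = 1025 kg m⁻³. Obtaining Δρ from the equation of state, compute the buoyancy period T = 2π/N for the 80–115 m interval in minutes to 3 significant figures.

17.6 min

ΔT = -1.0 K, ΔS = -0.16 psu (deep − shallow).
Δρ/ρ₀ = −αΔT + βΔS = 2.50 × 10⁻⁴ − 1.232 × 10⁻⁴ = 1.268 × 10⁻⁴, so Δρ ≈ 0.1300 kg m⁻³.
N² = (g/ρ₀)·Δρ/Δz = g·(Δρ/ρ₀)/Δz = 9.81 × 1.268 × 10⁻⁴ / 35 = 3.5540 × 10⁻⁵ s⁻².
N = √(3.5540 × 10⁻⁵) = 5.9615 × 10⁻³ rad s⁻¹ → T = 2π/N = 1.0540 × 10³ s = 17.567 min ≈ 17.6 min.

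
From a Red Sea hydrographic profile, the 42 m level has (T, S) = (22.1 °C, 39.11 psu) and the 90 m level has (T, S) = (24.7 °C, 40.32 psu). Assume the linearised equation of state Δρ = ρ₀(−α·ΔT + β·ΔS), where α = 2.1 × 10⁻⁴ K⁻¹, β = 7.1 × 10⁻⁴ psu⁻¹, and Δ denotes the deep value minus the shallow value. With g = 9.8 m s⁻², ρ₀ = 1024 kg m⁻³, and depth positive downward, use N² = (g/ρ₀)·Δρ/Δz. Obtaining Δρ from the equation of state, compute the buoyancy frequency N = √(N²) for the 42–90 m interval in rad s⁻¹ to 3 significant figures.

8.00 × 10⁻³ rad s⁻¹

ΔT = +2.6 K, ΔS = +1.21 psu (deep − shallow).
Δρ/ρ₀ = −αΔT + βΔS = -5.46 × 10⁻⁴ + 8.591 × 10⁻⁴ = 3.131 × 10⁻⁴, so Δρ ≈ 0.3206 kg m⁻³.
N² = (g/ρ₀)·Δρ/Δz = g·(Δρ/ρ₀)/Δz = 9.8 × 3.131 × 10⁻⁴ / 48 = 6.3925 × 10⁻⁵ s⁻².
N = √(6.3925 × 10⁻⁵) = 7.9953 × 10⁻³ rad s⁻¹ ≈ 8.00 × 10⁻³ rad s⁻¹.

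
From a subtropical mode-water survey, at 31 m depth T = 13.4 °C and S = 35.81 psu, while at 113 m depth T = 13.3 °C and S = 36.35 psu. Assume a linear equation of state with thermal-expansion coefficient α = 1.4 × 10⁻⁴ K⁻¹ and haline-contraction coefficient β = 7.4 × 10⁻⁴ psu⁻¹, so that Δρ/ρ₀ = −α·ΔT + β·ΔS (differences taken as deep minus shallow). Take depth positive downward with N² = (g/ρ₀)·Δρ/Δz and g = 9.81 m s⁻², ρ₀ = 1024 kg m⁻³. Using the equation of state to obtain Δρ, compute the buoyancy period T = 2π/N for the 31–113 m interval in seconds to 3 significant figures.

893 s

ΔT = -0.1 K, ΔS = +0.54 psu (deep − shallow).
Δρ/ρ₀ = −αΔT + βΔS = 1.40 × 10⁻⁵ + 3.996 × 10⁻⁴ = 4.136 × 10⁻⁴, so Δρ ≈ 0.4235 kg m⁻³.
N² = (g/ρ₀)·Δρ/Δz = g·(Δρ/ρ₀)/Δz = 9.81 × 4.136 × 10⁻⁴ / 82 = 4.9481 × 10⁻⁵ s⁻².
N = √(4.9481 × 10⁻⁵) = 7.0343 × 10⁻³ rad s⁻¹ → T = 2π/N = 893.22 s ≈ 893 s.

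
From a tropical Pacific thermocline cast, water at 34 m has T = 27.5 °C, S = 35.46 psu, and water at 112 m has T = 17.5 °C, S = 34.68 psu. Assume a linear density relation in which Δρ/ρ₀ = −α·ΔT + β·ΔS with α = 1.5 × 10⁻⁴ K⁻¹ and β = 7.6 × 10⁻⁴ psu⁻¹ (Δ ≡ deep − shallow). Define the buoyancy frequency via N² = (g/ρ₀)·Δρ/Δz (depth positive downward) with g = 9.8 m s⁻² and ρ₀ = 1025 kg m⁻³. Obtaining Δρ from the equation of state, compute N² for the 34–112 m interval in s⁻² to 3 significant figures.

ΔT = -10.0 K, ΔS = -0.78 psu (deep − shallow).
Δρ/ρ₀ = −αΔT + βΔS = 1.50 × 10⁻³ − 5.928 × 10⁻⁴ = 9.072 × 10⁻⁴, so Δρ ≈ 0.9299 kg m⁻³.
N² = (g/ρ₀)·Δρ/Δz = g·(Δρ/ρ₀)/Δz = 9.8 × 9.072 × 10⁻⁴ / 78 = 1.1398 × 10⁻⁴ s⁻² ≈ 1.14 × 10⁻⁴ s⁻².

1.14 × 10⁻⁴ s⁻²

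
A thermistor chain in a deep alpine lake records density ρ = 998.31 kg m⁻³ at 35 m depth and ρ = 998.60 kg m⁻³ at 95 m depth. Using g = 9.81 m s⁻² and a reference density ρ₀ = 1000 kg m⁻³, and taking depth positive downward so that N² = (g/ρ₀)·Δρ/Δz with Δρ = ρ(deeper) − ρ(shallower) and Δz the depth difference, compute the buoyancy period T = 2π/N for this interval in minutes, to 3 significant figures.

Δρ = 998.60 − 998.31 = 0.29 kg m⁻³ over Δz = 95 − 35 = 60 m.
N² = (9.81/1000) × (0.29/60) = 4.7415 × 10⁻⁵ s⁻².
N = √(4.7415 × 10⁻⁵) = 6.8859 × 10⁻³ rad s⁻¹, so T = 2π/N = 912.47 s = 15.208 min ≈ 15.2 min.

15.2 min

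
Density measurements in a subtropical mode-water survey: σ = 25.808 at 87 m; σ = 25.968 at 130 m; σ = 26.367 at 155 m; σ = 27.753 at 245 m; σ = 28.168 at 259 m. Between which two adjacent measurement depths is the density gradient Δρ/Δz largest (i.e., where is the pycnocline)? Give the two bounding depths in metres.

245–259 m

Compute the density gradient over each adjacent pair:
  87–130 m: Δρ/Δz = 0.160/43 = 3.7 × 10⁻³ kg m⁻⁴
  130–155 m: Δρ/Δz = 0.399/25 = 0.016 kg m⁻⁴
  155–245 m: Δρ/Δz = 1.386/90 = 0.015 kg m⁻⁴
  245–259 m: Δρ/Δz = 0.415/14 = 0.030 kg m⁻⁴
The largest gradient is in the 245–259 m interval — the pycnocline.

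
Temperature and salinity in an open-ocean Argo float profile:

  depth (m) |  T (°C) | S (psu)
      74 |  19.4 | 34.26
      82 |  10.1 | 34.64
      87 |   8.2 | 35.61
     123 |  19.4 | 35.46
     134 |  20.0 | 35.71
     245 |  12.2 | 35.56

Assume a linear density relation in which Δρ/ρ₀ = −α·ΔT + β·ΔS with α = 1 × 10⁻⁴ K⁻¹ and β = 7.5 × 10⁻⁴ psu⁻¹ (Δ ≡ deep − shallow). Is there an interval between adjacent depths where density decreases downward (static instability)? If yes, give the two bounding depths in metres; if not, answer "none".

87–123 m

Evaluate Δρ/ρ₀ = −αΔT + βΔS across each adjacent pair:
  74–82 m: −αΔT+βΔS = −(1 × 10⁻⁴)(-9.3)+(7.5 × 10⁻⁴)(+0.38) = 1.2 × 10⁻³ → stable
  82–87 m: −αΔT+βΔS = −(1 × 10⁻⁴)(-1.9)+(7.5 × 10⁻⁴)(+0.97) = 9.2 × 10⁻⁴ → stable
  87–123 m: −αΔT+βΔS = −(1 × 10⁻⁴)(+11.2)+(7.5 × 10⁻⁴)(-0.15) = -1.2 × 10⁻³ → UNSTABLE
  123–134 m: −αΔT+βΔS = −(1 × 10⁻⁴)(+0.6)+(7.5 × 10⁻⁴)(+0.25) = 1.3 × 10⁻⁴ → stable
  134–245 m: −αΔT+βΔS = −(1 × 10⁻⁴)(-7.8)+(7.5 × 10⁻⁴)(-0.15) = 6.7 × 10⁻⁴ → stable
The 87–123 m interval has Δρ < 0: lighter water underlies denser water.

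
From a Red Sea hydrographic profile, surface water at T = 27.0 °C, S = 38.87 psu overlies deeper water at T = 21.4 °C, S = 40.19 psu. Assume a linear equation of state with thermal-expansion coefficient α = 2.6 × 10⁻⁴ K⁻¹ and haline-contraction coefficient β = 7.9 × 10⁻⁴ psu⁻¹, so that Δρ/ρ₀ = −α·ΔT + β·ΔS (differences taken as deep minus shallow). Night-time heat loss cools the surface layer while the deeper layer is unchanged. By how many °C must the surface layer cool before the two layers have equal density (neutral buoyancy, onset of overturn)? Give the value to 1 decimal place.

Neutral buoyancy requires Δρ = 0, i.e. −α(T_deep − T_surf′) + β(S_deep − S_surf) = 0.
T_surf′ = T_deep − (β/α)·ΔS = 21.4 − (7.9 × 10⁻⁴/2.6 × 10⁻⁴)·(+1.32) = 17.389 °C.
Cooling required: 27.0 − (17.389) = 9.611 °C.

9.6 °C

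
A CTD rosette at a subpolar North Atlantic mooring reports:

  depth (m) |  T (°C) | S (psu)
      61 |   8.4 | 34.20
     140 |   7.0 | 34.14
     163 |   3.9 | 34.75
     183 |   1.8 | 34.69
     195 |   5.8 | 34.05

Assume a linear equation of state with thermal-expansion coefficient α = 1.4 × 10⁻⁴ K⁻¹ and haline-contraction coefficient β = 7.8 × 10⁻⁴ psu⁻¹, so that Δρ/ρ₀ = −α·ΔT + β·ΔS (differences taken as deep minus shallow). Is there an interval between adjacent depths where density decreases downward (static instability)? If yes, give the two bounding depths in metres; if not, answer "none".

Evaluate Δρ/ρ₀ = −αΔT + βΔS across each adjacent pair:
  61–140 m: −αΔT+βΔS = −(1.4 × 10⁻⁴)(-1.4)+(7.8 × 10⁻⁴)(-0.06) = 1.5 × 10⁻⁴ → stable
  140–163 m: −αΔT+βΔS = −(1.4 × 10⁻⁴)(-3.1)+(7.8 × 10⁻⁴)(+0.61) = 9.1 × 10⁻⁴ → stable
  163–183 m: −αΔT+βΔS = −(1.4 × 10⁻⁴)(-2.1)+(7.8 × 10⁻⁴)(-0.06) = 2.5 × 10⁻⁴ → stable
  183–195 m: −αΔT+βΔS = −(1.4 × 10⁻⁴)(+4.0)+(7.8 × 10⁻⁴)(-0.64) = -1.1 × 10⁻³ → UNSTABLE
The 183–195 m interval has Δρ < 0: lighter water underlies denser water.

183–195 m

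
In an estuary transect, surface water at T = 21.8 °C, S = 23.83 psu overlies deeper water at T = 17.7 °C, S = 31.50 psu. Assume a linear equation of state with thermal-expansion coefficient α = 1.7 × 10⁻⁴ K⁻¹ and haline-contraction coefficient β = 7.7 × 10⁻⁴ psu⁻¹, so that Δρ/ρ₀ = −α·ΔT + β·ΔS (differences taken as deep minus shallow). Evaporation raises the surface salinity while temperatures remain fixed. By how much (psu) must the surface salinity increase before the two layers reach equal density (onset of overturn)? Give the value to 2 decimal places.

Neutral buoyancy requires −α(T_deep − T_surf) + β(S_deep − S_surf′) = 0.
S_surf′ = S_deep − (α/β)·ΔT = 31.50 − (1.7 × 10⁻⁴/7.7 × 10⁻⁴)·(-4.1) = 32.4052 psu.
Increase required: 32.4052 − 23.83 = 8.5752 psu.

8.58 psu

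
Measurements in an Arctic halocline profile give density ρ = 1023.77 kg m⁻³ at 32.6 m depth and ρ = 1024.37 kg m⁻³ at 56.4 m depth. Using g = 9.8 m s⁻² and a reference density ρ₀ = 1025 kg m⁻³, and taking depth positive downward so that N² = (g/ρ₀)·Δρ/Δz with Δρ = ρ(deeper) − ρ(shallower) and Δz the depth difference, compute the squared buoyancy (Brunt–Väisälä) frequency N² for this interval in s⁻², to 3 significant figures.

2.41 × 10⁻⁴ s⁻²

Δρ = 1024.37 − 1023.77 = 0.60 kg m⁻³ over Δz = 56.4 − 32.6 = 23.8 m.
N² = (9.8/1025) × (0.60/23.8) = 2.4103 × 10⁻⁴ s⁻² ≈ 2.41 × 10⁻⁴ s⁻².
Since Δρ > 0 the layer is stably stratified.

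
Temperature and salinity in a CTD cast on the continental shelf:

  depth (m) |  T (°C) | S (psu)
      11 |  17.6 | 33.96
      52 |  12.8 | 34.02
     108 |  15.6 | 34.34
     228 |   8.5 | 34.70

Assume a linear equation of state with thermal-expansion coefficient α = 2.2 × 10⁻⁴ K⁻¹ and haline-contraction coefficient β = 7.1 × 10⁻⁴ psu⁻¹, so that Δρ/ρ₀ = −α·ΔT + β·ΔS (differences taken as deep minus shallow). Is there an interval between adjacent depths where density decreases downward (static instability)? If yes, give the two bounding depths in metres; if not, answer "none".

52–108 m

Evaluate Δρ/ρ₀ = −αΔT + βΔS across each adjacent pair:
  11–52 m: −αΔT+βΔS = −(2.2 × 10⁻⁴)(-4.8)+(7.1 × 10⁻⁴)(+0.06) = 1.1 × 10⁻³ → stable
  52–108 m: −αΔT+βΔS = −(2.2 × 10⁻⁴)(+2.8)+(7.1 × 10⁻⁴)(+0.32) = -3.9 × 10⁻⁴ → UNSTABLE
  108–228 m: −αΔT+βΔS = −(2.2 × 10⁻⁴)(-7.1)+(7.1 × 10⁻⁴)(+0.36) = 1.8 × 10⁻³ → stable
The 52–108 m interval has Δρ < 0: lighter water underlies denser water.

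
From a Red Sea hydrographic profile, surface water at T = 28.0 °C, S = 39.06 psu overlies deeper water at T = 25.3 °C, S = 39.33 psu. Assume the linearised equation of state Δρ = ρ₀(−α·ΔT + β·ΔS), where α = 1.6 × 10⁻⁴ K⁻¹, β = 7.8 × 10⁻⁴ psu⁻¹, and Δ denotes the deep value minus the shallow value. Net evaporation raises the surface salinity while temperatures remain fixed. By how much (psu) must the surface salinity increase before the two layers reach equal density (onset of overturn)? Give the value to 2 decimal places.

0.82 psu

Neutral buoyancy requires −α(T_deep − T_surf) + β(S_deep − S_surf′) = 0.
S_surf′ = S_deep − (α/β)·ΔT = 39.33 − (1.6 × 10⁻⁴/7.8 × 10⁻⁴)·(-2.7) = 39.8838 psu.
Increase required: 39.8838 − 39.06 = 0.8238 psu.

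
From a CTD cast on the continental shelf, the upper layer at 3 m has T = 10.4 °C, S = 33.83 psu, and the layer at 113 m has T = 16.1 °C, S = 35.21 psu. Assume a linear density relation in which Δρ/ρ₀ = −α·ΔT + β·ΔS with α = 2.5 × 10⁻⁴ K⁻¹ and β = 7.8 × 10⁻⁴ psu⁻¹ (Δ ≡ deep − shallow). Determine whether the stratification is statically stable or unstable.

unstable

ΔT = 16.1 − 10.4 = +5.7 K and ΔS = 35.21 − 33.83 = +1.38 psu (deep − shallow).
−αΔT = -1.425 × 10⁻³; βΔS = 1.0764 × 10⁻³; sum Δρ/ρ₀ = -3.486 × 10⁻⁴.
Δρ/ρ₀ < 0, so Δρ < 0: deeper water is lighter → statically unstable; the column would overturn.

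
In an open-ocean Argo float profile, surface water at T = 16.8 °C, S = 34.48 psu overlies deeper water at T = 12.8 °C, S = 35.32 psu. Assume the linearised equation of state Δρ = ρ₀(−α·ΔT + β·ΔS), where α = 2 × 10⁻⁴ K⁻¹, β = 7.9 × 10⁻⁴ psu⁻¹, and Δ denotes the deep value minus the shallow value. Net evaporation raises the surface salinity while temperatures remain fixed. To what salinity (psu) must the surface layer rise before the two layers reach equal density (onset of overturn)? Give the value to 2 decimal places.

Neutral buoyancy requires −α(T_deep − T_surf) + β(S_deep − S_surf′) = 0.
S_surf′ = S_deep − (α/β)·ΔT = 35.32 − (2 × 10⁻⁴/7.9 × 10⁻⁴)·(-4.0) = 36.3327 psu.
Increase required: 36.3327 − 34.48 = 1.8527 psu.

36.33 psu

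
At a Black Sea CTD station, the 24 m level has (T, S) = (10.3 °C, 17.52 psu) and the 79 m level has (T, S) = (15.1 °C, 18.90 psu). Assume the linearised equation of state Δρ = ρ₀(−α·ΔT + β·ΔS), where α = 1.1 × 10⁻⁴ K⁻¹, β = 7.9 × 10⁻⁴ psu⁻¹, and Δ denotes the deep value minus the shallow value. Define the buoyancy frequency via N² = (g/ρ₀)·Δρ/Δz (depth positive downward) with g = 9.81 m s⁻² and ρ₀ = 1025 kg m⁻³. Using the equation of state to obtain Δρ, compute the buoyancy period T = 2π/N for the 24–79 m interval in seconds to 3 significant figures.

627 s

ΔT = +4.8 K, ΔS = +1.38 psu (deep − shallow).
Δρ/ρ₀ = −αΔT + βΔS = -5.28 × 10⁻⁴ + 1.0902 × 10⁻³ = 5.622 × 10⁻⁴, so Δρ ≈ 0.5763 kg m⁻³.
N² = (g/ρ₀)·Δρ/Δz = g·(Δρ/ρ₀)/Δz = 9.81 × 5.622 × 10⁻⁴ / 55 = 1.0028 × 10⁻⁴ s⁻².
N = √(1.0028 × 10⁻⁴) = 0.010014 rad s⁻¹ → T = 2π/N = 627.44 s ≈ 627 s.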